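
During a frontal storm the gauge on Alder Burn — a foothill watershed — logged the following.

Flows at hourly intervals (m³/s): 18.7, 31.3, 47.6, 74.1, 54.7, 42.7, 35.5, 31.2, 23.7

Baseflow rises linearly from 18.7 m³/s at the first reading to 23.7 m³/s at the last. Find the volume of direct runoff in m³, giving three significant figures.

Direct-runoff ordinates (Q − Q_b): 0.00, 11.97, 27.65, 53.52, 33.50, 20.88, 13.05, 8.12, 0.00 m³/s.
ΣQ_DR = 168.7 m³/s.
With Δt = 1 h = 3600 s, V = ΣQ_DR · Δt = 168.7 × 3600 = 6.07 × 10^5 m³.

V ≈ 6.07 × 10^5 m³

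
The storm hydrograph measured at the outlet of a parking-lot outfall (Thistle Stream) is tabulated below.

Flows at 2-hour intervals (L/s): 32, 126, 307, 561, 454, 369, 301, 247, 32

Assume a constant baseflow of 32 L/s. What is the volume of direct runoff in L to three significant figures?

Direct-runoff ordinates (Q − Q_b): 0.0, 94.0, 275.0, 529.0, 422.0, 337.0, 269.0, 215.0, 0.0 L/s.
ΣQ_DR = 2141 L/s.
With Δt = 2 h = 7200 s, V = ΣQ_DR · Δt = 2141 × 7200 = 1.54 × 10^7 L.

V ≈ 1.54 × 10^7 L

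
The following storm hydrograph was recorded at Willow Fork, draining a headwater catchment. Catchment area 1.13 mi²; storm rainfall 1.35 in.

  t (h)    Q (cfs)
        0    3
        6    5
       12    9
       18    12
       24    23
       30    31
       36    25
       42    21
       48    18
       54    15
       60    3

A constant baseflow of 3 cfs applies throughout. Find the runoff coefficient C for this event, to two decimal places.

C ≈ 0.80

ΣQ_DR = 132.0 cfs; V = ΣQ_DR·Δt = 2.851 × 10^6 ft³.
Runoff depth d = V / A = 1.086 in.
C = d / P = 1.086 / 1.35 = 0.80.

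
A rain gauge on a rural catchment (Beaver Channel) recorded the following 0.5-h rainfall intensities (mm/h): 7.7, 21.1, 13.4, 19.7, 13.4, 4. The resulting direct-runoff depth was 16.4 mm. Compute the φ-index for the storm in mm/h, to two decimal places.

Only the 4 blocks with intensity above φ contribute runoff: 21.1, 13.4, 19.7, 13.4 mm/h.
Σ(I−φ)·Δt = d  ⇒  (21.1+13.4+19.7+13.4 − 4φ)·0.5 = 16.4
φ = (67.60 − 16.4/0.5) / 4 = 8.70 mm/h.

φ ≈ 8.70 mm/h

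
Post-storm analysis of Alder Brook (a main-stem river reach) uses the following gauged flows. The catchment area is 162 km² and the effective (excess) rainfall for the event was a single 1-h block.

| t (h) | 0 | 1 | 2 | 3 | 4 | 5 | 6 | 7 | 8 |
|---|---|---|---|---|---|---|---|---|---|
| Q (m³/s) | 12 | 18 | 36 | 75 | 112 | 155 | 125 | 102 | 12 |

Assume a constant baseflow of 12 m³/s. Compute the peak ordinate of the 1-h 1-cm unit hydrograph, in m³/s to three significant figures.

U_p ≈ 119 m³/s

Direct runoff: 0.0, 6.0, 24.0, 63.0, 100.0, 143.0, 113.0, 90.0, 0.0 m³/s; ΣQ_DR = 539.0 m³/s, peak = 143.0 m³/s.
Runoff depth d = ΣQ_DR·Δt / A = 539.0 × 3600 / (162 km²) = 11.98 mm.
The 1-cm UH is the DRH scaled by (10 mm)/d, so U_p = 143.0 × 10/11.98 = 119 m³/s.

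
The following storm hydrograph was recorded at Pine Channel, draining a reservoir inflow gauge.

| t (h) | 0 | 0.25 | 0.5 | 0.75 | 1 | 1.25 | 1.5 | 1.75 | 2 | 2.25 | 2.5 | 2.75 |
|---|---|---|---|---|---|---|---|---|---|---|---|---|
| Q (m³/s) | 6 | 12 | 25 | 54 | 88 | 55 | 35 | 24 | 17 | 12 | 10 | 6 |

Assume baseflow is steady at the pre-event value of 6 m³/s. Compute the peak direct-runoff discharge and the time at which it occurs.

Subtracting baseflow gives direct-runoff ordinates: 0.0, 6.0, 19.0, 48.0, 82.0, 49.0, 29.0, 18.0, 11.0, 6.0, 4.0, 0.0 m³/s.
The maximum is 82.0 m³/s, occurring at the reading for t = 1 h.

Q_p = 82.0 m³/s at t = 1 h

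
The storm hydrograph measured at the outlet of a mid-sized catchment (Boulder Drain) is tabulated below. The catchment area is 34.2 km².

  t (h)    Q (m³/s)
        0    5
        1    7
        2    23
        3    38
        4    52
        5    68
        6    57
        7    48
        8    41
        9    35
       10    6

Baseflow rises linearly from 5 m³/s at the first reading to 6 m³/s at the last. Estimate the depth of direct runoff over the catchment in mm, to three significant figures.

d ≈ 33.6 mm

Direct runoff: 0.00, 1.90, 17.80, 32.70, 46.60, 62.50, 51.40, 42.30, 35.20, 29.10, 0.00 m³/s; ΣQ_DR = 319.5 m³/s.
V = ΣQ_DR · Δt = 319.5 × 3600 s = 1.150 × 10^6 m³.
Over A = 34.2 km², depth = V / A = 33.6 mm.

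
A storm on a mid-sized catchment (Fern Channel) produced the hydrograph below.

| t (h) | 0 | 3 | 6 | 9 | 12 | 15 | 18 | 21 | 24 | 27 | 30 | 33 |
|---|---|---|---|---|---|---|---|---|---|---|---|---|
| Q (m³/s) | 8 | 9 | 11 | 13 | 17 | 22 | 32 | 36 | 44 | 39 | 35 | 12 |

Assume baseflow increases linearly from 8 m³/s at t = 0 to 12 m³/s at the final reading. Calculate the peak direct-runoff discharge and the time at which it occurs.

Subtracting baseflow gives direct-runoff ordinates: 0.00, 0.64, 2.27, 3.91, 7.55, 12.18, 21.82, 25.45, 33.09, 27.73, 23.36, 0.00 m³/s.
The maximum is 33.09 m³/s, occurring at the reading for t = 24 h.

Q_p = 33.09 m³/s at t = 24 h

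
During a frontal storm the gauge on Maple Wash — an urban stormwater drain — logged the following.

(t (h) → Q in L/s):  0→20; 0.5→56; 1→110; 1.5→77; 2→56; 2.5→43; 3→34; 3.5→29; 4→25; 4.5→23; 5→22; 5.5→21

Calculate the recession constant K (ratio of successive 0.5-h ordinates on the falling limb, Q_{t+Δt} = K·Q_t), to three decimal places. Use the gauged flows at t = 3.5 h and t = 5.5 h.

Using the recession-limb readings at t = 3.5 h and t = 5.5 h: Q falls from 29 to 21 L/s over 4 intervals.
K = (Q₂/Q₁)^(1/4) = (21/29)^(1/4) = 0.922.

K ≈ 0.922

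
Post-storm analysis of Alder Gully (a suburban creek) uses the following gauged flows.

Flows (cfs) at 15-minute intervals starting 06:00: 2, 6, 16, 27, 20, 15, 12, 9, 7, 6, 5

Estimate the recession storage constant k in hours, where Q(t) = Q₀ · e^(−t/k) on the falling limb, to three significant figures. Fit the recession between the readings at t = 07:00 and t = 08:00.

k ≈ 0.953 h

On the falling limb, Q drops from 20 to 7 cfs between t = 07:00 and t = 08:00 (Δt = 1 h).
k = −Δt / ln(Q₂/Q₁) = −1 / ln(7/20) = 0.953 h.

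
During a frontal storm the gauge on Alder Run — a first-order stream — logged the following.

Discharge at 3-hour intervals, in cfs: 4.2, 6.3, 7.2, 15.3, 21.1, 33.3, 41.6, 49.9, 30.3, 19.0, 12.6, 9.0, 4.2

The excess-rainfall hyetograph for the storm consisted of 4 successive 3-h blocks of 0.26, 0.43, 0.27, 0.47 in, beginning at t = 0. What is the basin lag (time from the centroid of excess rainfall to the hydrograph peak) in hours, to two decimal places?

t_L ≈ 14.51 h

Centroid of excess rainfall: t_c = Σ P_i·t̄_i / ΣP_i = 6.4930 h (block centres at 1.5, 4.5, 7.5, 10.5 h).
Hydrograph peak occurs at t = 21 h, so basin lag t_L = 21 − 6.4930 = 14.51 h.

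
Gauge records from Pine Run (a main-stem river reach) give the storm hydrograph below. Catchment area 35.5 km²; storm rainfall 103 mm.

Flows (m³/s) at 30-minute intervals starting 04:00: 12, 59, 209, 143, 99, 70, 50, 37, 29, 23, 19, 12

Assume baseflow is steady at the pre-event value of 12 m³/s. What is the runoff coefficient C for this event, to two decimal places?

ΣQ_DR = 618.0 m³/s; V = ΣQ_DR·Δt = 1.112 × 10^6 m³.
Runoff depth d = V / A = 31.34 mm.
C = d / P = 31.34 / 103 = 0.30.

C ≈ 0.30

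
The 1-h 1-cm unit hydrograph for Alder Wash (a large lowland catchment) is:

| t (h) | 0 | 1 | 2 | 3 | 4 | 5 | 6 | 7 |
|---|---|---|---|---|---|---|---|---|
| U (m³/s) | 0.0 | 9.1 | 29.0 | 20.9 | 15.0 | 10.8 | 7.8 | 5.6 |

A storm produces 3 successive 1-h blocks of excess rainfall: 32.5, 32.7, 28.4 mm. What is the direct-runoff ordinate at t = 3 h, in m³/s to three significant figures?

By discrete convolution, Q_j = Σ (P_i / 10 mm) · U_{j−i}.
At t = 3 h (j=3): Q = (32.5/10)·20.9 + (32.7/10)·29.0 + (28.4/10)·9.1 = 189 m³/s.

Q ≈ 189 m³/s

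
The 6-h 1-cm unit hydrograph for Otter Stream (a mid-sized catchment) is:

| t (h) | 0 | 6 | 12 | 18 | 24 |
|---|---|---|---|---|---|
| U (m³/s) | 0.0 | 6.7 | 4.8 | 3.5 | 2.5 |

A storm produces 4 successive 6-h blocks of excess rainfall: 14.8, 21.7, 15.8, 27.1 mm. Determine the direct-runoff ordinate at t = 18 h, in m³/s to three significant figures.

By discrete convolution, Q_j = Σ (P_i / 10 mm) · U_{j−i}.
At t = 18 h (j=3): Q = (14.8/10)·3.5 + (21.7/10)·4.8 + (15.8/10)·6.7 + (27.1/10)·0.0 = 26.2 m³/s.

Q ≈ 26.2 m³/s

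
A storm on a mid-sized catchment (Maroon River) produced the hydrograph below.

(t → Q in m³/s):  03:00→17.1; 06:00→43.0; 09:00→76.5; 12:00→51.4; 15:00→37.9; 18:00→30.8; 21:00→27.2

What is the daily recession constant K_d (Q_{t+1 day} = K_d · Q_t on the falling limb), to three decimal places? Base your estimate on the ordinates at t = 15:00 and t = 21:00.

Between t = 15:00 and t = 21:00 the flow falls from 37.9 to 27.2 m³/s over 2×3 h = 6 h.
Per-interval ratio K = (27.2/37.9)^(1/2) = 0.8472; K_d = K^(24/3) = 0.265.

K_d ≈ 0.265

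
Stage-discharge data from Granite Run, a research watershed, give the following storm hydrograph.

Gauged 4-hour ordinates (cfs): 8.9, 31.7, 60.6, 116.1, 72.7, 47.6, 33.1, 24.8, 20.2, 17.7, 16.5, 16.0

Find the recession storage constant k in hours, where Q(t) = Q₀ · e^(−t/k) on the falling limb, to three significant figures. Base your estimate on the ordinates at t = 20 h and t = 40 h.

k ≈ 18.9 h

On the falling limb, Q drops from 47.6 to 16.5 cfs between t = 20 h and t = 40 h (Δt = 20 h).
k = −Δt / ln(Q₂/Q₁) = −20 / ln(16.5/47.6) = 18.9 h.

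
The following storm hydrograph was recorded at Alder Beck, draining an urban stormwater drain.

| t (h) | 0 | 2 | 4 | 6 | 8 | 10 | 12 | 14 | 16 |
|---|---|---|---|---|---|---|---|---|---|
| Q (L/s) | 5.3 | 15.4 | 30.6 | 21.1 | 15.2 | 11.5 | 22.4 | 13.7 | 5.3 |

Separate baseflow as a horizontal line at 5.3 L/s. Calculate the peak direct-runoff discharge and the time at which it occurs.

Subtracting baseflow gives direct-runoff ordinates: 0.0, 10.1, 25.3, 15.8, 9.9, 6.2, 17.1, 8.4, 0.0 L/s.
The maximum is 25.3 L/s, occurring at the reading for t = 4 h.

Q_p = 25.3 L/s at t = 4 h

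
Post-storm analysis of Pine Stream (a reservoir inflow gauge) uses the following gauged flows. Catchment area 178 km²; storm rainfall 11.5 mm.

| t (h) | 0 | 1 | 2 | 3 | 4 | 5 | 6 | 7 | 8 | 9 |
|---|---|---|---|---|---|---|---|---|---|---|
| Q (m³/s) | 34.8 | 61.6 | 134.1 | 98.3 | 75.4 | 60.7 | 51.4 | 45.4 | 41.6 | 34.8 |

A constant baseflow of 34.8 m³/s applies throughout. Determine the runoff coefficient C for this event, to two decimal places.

ΣQ_DR = 290.1 m³/s; V = ΣQ_DR·Δt = 1.044 × 10^6 m³.
Runoff depth d = V / A = 5.867 mm.
C = d / P = 5.867 / 11.5 = 0.51.

C ≈ 0.51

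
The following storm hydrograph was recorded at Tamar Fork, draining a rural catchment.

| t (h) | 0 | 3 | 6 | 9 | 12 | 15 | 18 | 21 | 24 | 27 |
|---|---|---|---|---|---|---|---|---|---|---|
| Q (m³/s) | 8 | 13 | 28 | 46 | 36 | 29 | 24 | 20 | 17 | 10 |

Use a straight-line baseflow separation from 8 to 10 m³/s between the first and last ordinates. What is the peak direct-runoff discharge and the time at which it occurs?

Q_p = 37.33 m³/s at t = 9 h

Subtracting baseflow gives direct-runoff ordinates: 0.00, 4.78, 19.56, 37.33, 27.11, 19.89, 14.67, 10.44, 7.22, 0.00 m³/s.
The maximum is 37.33 m³/s, occurring at the reading for t = 9 h.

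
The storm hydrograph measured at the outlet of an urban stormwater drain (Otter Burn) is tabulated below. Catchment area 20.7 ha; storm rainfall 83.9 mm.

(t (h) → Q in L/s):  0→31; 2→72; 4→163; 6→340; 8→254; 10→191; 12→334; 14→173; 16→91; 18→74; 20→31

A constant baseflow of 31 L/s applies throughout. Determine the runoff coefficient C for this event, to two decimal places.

C ≈ 0.59

ΣQ_DR = 1413 L/s; V = ΣQ_DR·Δt = 1.017 × 10^7 L.
Runoff depth d = V / A = 49.15 mm.
C = d / P = 49.15 / 83.9 = 0.59.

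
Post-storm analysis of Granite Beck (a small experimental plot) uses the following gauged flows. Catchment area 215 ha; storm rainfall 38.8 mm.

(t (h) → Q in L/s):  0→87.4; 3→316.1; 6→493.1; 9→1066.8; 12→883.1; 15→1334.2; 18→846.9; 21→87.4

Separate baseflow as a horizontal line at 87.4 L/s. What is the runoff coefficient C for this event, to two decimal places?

C ≈ 0.57

ΣQ_DR = 4416 L/s; V = ΣQ_DR·Δt = 4.769 × 10^7 L.
Runoff depth d = V / A = 22.18 mm.
C = d / P = 22.18 / 38.8 = 0.57.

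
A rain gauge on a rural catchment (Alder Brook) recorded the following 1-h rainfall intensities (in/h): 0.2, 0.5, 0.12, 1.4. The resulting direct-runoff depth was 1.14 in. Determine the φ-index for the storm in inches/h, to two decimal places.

φ ≈ 0.38 in/h

Only the 2 blocks with intensity above φ contribute runoff: 0.5, 1.4 in/h.
Σ(I−φ)·Δt = d  ⇒  (0.5+1.4 − 2φ)·1 = 1.14
φ = (1.900 − 1.14/1) / 2 = 0.38 in/h.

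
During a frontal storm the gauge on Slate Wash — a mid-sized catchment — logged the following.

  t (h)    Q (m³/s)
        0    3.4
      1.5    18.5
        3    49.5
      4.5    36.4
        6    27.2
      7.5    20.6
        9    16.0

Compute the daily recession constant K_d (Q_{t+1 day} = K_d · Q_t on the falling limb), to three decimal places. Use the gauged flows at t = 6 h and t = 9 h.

K_d ≈ 0.014

Between t = 6 h and t = 9 h the flow falls from 27.2 to 16.0 m³/s over 2×1.5 h = 3 h.
Per-interval ratio K = (16.0/27.2)^(1/2) = 0.7670; K_d = K^(24/1.5) = 0.014.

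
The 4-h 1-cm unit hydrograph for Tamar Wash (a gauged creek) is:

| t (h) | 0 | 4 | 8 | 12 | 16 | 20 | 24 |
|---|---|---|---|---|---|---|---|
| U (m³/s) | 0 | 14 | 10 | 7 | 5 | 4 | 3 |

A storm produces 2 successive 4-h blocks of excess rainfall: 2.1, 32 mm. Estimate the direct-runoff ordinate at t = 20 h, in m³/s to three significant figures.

By discrete convolution, Q_j = Σ (P_i / 10 mm) · U_{j−i}.
At t = 20 h (j=5): Q = (2.1/10)·4 + (32/10)·5 = 16.8 m³/s.

Q ≈ 16.8 m³/s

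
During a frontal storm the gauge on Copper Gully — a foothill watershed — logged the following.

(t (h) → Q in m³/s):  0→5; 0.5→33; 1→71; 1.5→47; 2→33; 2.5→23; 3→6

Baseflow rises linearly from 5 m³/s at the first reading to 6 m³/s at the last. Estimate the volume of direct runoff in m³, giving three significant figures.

Direct-runoff ordinates (Q − Q_b): 0.00, 27.83, 65.67, 41.50, 27.33, 17.17, 0.00 m³/s.
ΣQ_DR = 179.5 m³/s.
With Δt = 0.5 h = 1800 s, V = ΣQ_DR · Δt = 179.5 × 1800 = 3.23 × 10^5 m³.

V ≈ 3.23 × 10^5 m³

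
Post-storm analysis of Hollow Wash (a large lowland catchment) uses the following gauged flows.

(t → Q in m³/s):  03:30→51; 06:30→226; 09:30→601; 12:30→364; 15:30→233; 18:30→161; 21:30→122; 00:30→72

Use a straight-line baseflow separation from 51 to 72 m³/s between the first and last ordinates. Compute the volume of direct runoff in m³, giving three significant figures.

V ≈ 1.45 × 10^7 m³

Direct-runoff ordinates (Q − Q_b): 0.00, 172.00, 544.00, 304.00, 170.00, 95.00, 53.00, 0.00 m³/s.
ΣQ_DR = 1338 m³/s.
With Δt = 3 h = 10800 s, V = ΣQ_DR · Δt = 1338 × 10800 = 1.45 × 10^7 m³.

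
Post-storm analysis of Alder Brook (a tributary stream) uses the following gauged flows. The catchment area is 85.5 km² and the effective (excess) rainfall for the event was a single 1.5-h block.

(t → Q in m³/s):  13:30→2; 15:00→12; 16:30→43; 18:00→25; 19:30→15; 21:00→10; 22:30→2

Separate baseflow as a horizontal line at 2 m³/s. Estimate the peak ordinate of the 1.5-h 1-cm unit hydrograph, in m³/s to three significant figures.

U_p ≈ 68.3 m³/s

Direct runoff: 0.0, 10.0, 41.0, 23.0, 13.0, 8.0, 0.0 m³/s; ΣQ_DR = 95.00 m³/s, peak = 41.0 m³/s.
Runoff depth d = ΣQ_DR·Δt / A = 95.00 × 5400 / (85.5 km²) = 6.000 mm.
The 1-cm UH is the DRH scaled by (10 mm)/d, so U_p = 41.0 × 10/6.000 = 68.3 m³/s.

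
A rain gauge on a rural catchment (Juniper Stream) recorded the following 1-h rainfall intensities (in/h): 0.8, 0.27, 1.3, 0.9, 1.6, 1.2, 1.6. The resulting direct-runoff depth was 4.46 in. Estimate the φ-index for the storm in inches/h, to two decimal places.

φ ≈ 0.49 in/h

Only the 6 blocks with intensity above φ contribute runoff: 0.8, 1.3, 0.9, 1.6, 1.2, 1.6 in/h.
Σ(I−φ)·Δt = d  ⇒  (0.8+1.3+0.9+1.6+1.2+1.6 − 6φ)·1 = 4.46
φ = (7.400 − 4.46/1) / 6 = 0.49 in/h.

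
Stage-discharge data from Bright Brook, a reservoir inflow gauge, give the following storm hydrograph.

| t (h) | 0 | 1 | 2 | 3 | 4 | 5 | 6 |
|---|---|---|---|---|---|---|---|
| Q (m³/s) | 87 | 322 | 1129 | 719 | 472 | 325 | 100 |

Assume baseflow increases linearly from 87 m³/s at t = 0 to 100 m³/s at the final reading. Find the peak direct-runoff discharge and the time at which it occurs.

Subtracting baseflow gives direct-runoff ordinates: 0.00, 232.83, 1037.67, 625.50, 376.33, 227.17, 0.00 m³/s.
The maximum is 1037.67 m³/s, occurring at the reading for t = 2 h.

Q_p = 1037.67 m³/s at t = 2 h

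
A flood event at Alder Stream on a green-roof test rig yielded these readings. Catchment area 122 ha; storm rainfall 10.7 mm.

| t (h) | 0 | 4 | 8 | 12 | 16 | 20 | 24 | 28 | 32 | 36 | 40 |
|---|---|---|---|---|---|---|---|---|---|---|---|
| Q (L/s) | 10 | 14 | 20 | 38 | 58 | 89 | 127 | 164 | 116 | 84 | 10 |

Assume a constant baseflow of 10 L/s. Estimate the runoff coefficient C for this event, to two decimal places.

ΣQ_DR = 620.0 L/s; V = ΣQ_DR·Δt = 8.928 × 10^6 L.
Runoff depth d = V / A = 7.318 mm.
C = d / P = 7.318 / 10.7 = 0.68.

C ≈ 0.68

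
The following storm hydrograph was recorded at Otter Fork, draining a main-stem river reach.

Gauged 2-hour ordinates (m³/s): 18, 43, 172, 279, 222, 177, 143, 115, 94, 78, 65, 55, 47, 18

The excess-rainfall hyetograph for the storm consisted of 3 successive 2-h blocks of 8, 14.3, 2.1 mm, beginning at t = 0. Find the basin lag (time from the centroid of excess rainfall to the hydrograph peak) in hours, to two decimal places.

t_L ≈ 3.48 h

Centroid of excess rainfall: t_c = Σ P_i·t̄_i / ΣP_i = 2.5164 h (block centres at 1, 3, 5 h).
Hydrograph peak occurs at t = 6 h, so basin lag t_L = 6 − 2.5164 = 3.48 h.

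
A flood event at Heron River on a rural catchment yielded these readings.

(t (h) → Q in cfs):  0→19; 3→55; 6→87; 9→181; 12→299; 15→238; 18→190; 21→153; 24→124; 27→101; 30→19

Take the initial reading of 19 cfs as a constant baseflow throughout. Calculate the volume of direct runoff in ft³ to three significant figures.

Direct-runoff ordinates (Q − Q_b): 0.0, 36.0, 68.0, 162.0, 280.0, 219.0, 171.0, 134.0, 105.0, 82.0, 0.0 cfs.
ΣQ_DR = 1257 cfs.
With Δt = 3 h = 10800 s, V = ΣQ_DR · Δt = 1257 × 10800 = 1.36 × 10^7 ft³.

V ≈ 1.36 × 10^7 ft³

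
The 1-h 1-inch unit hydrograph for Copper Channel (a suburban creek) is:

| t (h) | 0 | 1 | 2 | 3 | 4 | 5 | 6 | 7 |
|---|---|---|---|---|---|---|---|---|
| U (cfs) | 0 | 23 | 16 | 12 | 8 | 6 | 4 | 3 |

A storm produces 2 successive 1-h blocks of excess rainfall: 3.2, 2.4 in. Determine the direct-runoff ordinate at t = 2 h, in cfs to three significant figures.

Q ≈ 106 cfs

By discrete convolution, Q_j = Σ (P_i / 1 in) · U_{j−i}.
At t = 2 h (j=2): Q = (3.2/1)·16 + (2.4/1)·23 = 106 cfs.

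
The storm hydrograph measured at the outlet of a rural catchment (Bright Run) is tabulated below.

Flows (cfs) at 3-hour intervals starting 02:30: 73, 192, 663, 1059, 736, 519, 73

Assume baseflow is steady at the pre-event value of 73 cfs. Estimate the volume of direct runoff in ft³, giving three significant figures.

V ≈ 3.03 × 10^7 ft³

Direct-runoff ordinates (Q − Q_b): 0.0, 119.0, 590.0, 986.0, 663.0, 446.0, 0.0 cfs.
ΣQ_DR = 2804 cfs.
With Δt = 3 h = 10800 s, V = ΣQ_DR · Δt = 2804 × 10800 = 3.03 × 10^7 ft³.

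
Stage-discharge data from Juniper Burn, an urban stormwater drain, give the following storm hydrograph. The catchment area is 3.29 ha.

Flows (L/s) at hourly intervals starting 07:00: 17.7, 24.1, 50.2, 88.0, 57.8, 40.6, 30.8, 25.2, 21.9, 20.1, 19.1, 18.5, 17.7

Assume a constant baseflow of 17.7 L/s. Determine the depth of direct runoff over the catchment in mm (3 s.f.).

d ≈ 22.1 mm

Direct runoff: 0.0, 6.4, 32.5, 70.3, 40.1, 22.9, 13.1, 7.5, 4.2, 2.4, 1.4, 0.8, 0.0 L/s; ΣQ_DR = 201.6 L/s.
V = ΣQ_DR · Δt = 201.6 × 3600 s = 7.258 × 10^5 L.
Over A = 3.29 ha, depth = V / A = 22.1 mm.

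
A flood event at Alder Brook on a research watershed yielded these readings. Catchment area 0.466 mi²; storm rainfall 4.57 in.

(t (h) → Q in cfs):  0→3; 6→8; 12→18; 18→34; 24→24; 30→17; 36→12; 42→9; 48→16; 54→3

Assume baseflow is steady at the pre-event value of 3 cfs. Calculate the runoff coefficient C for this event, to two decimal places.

ΣQ_DR = 114.0 cfs; V = ΣQ_DR·Δt = 2.462 × 10^6 ft³.
Runoff depth d = V / A = 2.274 in.
C = d / P = 2.274 / 4.57 = 0.50.

C ≈ 0.50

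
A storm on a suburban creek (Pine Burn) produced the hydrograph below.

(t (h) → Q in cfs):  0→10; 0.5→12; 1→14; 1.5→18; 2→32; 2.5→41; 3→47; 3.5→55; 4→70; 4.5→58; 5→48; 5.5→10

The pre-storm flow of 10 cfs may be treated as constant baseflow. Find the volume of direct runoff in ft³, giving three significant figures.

V ≈ 5.31 × 10^5 ft³

Direct-runoff ordinates (Q − Q_b): 0.0, 2.0, 4.0, 8.0, 22.0, 31.0, 37.0, 45.0, 60.0, 48.0, 38.0, 0.0 cfs.
ΣQ_DR = 295.0 cfs.
With Δt = 0.5 h = 1800 s, V = ΣQ_DR · Δt = 295.0 × 1800 = 5.31 × 10^5 ft³.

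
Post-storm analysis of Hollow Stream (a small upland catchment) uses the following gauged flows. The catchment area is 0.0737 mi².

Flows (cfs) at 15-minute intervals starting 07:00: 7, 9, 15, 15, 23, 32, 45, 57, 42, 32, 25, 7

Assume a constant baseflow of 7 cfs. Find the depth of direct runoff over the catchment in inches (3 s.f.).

d ≈ 1.18 in

Direct runoff: 0.0, 2.0, 8.0, 8.0, 16.0, 25.0, 38.0, 50.0, 35.0, 25.0, 18.0, 0.0 cfs; ΣQ_DR = 225.0 cfs.
V = ΣQ_DR · Δt = 225.0 × 900 s = 2.025 × 10^5 ft³.
Over A = 0.0737 mi², depth = V / A = 1.18 in.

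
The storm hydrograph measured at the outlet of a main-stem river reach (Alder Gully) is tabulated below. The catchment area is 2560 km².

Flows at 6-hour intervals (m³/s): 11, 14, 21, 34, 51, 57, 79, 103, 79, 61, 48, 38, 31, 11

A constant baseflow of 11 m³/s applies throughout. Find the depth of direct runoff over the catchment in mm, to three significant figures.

d ≈ 4.08 mm

Direct runoff: 0.0, 3.0, 10.0, 23.0, 40.0, 46.0, 68.0, 92.0, 68.0, 50.0, 37.0, 27.0, 20.0, 0.0 m³/s; ΣQ_DR = 484.0 m³/s.
V = ΣQ_DR · Δt = 484.0 × 21600 s = 1.045 × 10^7 m³.
Over A = 2560 km², depth = V / A = 4.08 mm.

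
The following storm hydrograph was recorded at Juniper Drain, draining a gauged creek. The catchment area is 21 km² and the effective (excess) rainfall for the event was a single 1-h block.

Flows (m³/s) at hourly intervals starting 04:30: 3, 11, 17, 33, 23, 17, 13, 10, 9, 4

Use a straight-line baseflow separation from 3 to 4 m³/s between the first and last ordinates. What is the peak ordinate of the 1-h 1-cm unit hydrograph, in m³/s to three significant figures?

U_p ≈ 16.5 m³/s

Direct runoff: 0.00, 7.89, 13.78, 29.67, 19.56, 13.44, 9.33, 6.22, 5.11, 0.00 m³/s; ΣQ_DR = 105.0 m³/s, peak = 29.67 m³/s.
Runoff depth d = ΣQ_DR·Δt / A = 105.0 × 3600 / (21 km²) = 18.00 mm.
The 1-cm UH is the DRH scaled by (10 mm)/d, so U_p = 29.67 × 10/18.00 = 16.5 m³/s.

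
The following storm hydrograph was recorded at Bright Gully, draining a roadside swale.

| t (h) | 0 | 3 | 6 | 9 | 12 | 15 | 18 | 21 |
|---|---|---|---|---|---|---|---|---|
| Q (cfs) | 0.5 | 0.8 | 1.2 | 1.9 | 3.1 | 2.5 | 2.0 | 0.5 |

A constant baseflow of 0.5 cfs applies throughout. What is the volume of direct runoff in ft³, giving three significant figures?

V ≈ 91800 ft³

Direct-runoff ordinates (Q − Q_b): 0.0, 0.3, 0.7, 1.4, 2.6, 2.0, 1.5, 0.0 cfs.
ΣQ_DR = 8.500 cfs.
With Δt = 3 h = 10800 s, V = ΣQ_DR · Δt = 8.500 × 10800 = 91800 ft³.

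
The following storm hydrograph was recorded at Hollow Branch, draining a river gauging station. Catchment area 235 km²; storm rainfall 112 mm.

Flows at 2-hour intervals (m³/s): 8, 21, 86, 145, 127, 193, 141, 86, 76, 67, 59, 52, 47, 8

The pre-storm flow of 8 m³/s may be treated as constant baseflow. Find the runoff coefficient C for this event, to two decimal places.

ΣQ_DR = 1004 m³/s; V = ΣQ_DR·Δt = 7.229 × 10^6 m³.
Runoff depth d = V / A = 30.76 mm.
C = d / P = 30.76 / 112 = 0.27.

C ≈ 0.27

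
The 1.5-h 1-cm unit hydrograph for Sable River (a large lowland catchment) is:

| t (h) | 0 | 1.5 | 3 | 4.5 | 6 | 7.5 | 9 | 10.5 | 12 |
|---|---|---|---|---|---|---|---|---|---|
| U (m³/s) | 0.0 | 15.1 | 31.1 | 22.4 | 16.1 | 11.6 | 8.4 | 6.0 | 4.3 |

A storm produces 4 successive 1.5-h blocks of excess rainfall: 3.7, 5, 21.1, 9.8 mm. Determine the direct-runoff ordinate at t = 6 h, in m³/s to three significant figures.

By discrete convolution, Q_j = Σ (P_i / 10 mm) · U_{j−i}.
At t = 6 h (j=4): Q = (3.7/10)·16.1 + (5/10)·22.4 + (21.1/10)·31.1 + (9.8/10)·15.1 = 97.6 m³/s.

Q ≈ 97.6 m³/s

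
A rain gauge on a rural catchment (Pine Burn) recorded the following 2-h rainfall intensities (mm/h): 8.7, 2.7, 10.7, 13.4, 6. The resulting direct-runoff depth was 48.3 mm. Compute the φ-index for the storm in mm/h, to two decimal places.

Only the 4 blocks with intensity above φ contribute runoff: 8.7, 10.7, 13.4, 6 mm/h.
Σ(I−φ)·Δt = d  ⇒  (8.7+10.7+13.4+6 − 4φ)·2 = 48.3
φ = (38.80 − 48.3/2) / 4 = 3.66 mm/h.

φ ≈ 3.66 mm/h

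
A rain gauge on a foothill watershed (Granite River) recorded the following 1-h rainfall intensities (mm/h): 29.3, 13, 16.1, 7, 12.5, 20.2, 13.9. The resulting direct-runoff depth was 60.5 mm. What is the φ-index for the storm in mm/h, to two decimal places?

Only the 6 blocks with intensity above φ contribute runoff: 29.3, 13, 16.1, 12.5, 20.2, 13.9 mm/h.
Σ(I−φ)·Δt = d  ⇒  (29.3+13+16.1+12.5+20.2+13.9 − 6φ)·1 = 60.5
φ = (105.0 − 60.5/1) / 6 = 7.42 mm/h.

φ ≈ 7.42 mm/h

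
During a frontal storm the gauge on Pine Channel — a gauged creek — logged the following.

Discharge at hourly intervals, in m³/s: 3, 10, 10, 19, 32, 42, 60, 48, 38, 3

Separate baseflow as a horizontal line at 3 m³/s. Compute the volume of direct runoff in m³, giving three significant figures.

V ≈ 8.46 × 10^5 m³

Direct-runoff ordinates (Q − Q_b): 0.0, 7.0, 7.0, 16.0, 29.0, 39.0, 57.0, 45.0, 35.0, 0.0 m³/s.
ΣQ_DR = 235.0 m³/s.
With Δt = 1 h = 3600 s, V = ΣQ_DR · Δt = 235.0 × 3600 = 8.46 × 10^5 m³.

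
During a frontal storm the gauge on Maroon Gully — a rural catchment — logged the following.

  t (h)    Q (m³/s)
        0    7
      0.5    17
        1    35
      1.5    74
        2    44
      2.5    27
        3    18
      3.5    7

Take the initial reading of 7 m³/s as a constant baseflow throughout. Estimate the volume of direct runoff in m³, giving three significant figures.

Direct-runoff ordinates (Q − Q_b): 0.0, 10.0, 28.0, 67.0, 37.0, 20.0, 11.0, 0.0 m³/s.
ΣQ_DR = 173.0 m³/s.
With Δt = 0.5 h = 1800 s, V = ΣQ_DR · Δt = 173.0 × 1800 = 3.11 × 10^5 m³.

V ≈ 3.11 × 10^5 m³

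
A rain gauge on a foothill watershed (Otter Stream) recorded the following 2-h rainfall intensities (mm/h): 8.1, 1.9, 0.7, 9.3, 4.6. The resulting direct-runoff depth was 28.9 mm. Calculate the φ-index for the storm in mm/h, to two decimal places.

φ ≈ 2.52 mm/h

Only the 3 blocks with intensity above φ contribute runoff: 8.1, 9.3, 4.6 mm/h.
Σ(I−φ)·Δt = d  ⇒  (8.1+9.3+4.6 − 3φ)·2 = 28.9
φ = (22.00 − 28.9/2) / 3 = 2.52 mm/h.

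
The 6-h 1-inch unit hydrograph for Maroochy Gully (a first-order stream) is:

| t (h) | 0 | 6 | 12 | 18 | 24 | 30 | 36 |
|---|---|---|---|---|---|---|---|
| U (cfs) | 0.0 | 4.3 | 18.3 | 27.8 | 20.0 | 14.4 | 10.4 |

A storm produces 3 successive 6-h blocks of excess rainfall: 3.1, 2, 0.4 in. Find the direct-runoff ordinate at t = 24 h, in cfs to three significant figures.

Q ≈ 125 cfs

By discrete convolution, Q_j = Σ (P_i / 1 in) · U_{j−i}.
At t = 24 h (j=4): Q = (3.1/1)·20.0 + (2/1)·27.8 + (0.4/1)·18.3 = 125 cfs.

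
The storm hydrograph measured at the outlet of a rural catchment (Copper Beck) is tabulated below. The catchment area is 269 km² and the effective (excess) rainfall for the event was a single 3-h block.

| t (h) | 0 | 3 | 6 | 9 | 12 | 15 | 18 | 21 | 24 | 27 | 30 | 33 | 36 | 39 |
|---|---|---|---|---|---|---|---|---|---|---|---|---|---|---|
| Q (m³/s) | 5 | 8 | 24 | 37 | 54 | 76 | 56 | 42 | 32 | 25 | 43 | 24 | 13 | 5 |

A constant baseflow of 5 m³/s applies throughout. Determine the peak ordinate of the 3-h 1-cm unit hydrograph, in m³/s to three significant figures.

Direct runoff: 0.0, 3.0, 19.0, 32.0, 49.0, 71.0, 51.0, 37.0, 27.0, 20.0, 38.0, 19.0, 8.0, 0.0 m³/s; ΣQ_DR = 374.0 m³/s, peak = 71.0 m³/s.
Runoff depth d = ΣQ_DR·Δt / A = 374.0 × 10800 / (269 km²) = 15.02 mm.
The 1-cm UH is the DRH scaled by (10 mm)/d, so U_p = 71.0 × 10/15.02 = 47.3 m³/s.

U_p ≈ 47.3 m³/s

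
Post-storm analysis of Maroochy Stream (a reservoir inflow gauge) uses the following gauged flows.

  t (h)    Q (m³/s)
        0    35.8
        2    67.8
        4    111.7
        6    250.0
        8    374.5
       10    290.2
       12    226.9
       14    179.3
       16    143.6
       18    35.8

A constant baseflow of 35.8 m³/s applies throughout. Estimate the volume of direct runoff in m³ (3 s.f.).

V ≈ 9.77 × 10^6 m³

Direct-runoff ordinates (Q − Q_b): 0.0, 32.0, 75.9, 214.2, 338.7, 254.4, 191.1, 143.5, 107.8, 0.0 m³/s.
ΣQ_DR = 1358 m³/s.
With Δt = 2 h = 7200 s, V = ΣQ_DR · Δt = 1358 × 7200 = 9.77 × 10^6 m³.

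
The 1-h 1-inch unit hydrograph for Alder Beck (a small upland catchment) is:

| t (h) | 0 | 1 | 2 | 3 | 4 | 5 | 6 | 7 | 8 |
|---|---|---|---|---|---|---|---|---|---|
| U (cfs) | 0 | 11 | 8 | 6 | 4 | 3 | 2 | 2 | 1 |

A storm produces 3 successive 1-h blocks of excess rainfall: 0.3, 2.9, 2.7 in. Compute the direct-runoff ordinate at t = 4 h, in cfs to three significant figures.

By discrete convolution, Q_j = Σ (P_i / 1 in) · U_{j−i}.
At t = 4 h (j=4): Q = (0.3/1)·4 + (2.9/1)·6 + (2.7/1)·8 = 40.2 cfs.

Q ≈ 40.2 cfs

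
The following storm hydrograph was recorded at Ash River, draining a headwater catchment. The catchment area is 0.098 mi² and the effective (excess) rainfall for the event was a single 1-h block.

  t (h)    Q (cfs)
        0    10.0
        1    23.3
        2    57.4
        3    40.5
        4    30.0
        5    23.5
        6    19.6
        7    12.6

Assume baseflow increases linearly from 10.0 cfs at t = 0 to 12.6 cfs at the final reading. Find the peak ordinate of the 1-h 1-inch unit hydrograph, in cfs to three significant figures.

Direct runoff: 0.00, 12.93, 46.66, 29.39, 18.51, 11.64, 7.37, 0.00 cfs; ΣQ_DR = 126.5 cfs, peak = 46.66 cfs.
Runoff depth d = ΣQ_DR·Δt / A = 126.5 × 3600 / (0.098 mi²) = 2.000 in.
The 1-inch UH is the DRH scaled by (1 in)/d, so U_p = 46.66 × 1/2.000 = 23.3 cfs.

U_p ≈ 23.3 cfs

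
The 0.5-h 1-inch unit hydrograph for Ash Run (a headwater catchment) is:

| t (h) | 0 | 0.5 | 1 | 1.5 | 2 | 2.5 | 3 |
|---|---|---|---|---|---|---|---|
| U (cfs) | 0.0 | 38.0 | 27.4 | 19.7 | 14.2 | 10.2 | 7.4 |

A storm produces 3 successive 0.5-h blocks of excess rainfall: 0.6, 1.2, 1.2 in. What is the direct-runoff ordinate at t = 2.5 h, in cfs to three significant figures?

Q ≈ 46.8 cfs

By discrete convolution, Q_j = Σ (P_i / 1 in) · U_{j−i}.
At t = 2.5 h (j=5): Q = (0.6/1)·10.2 + (1.2/1)·14.2 + (1.2/1)·19.7 = 46.8 cfs.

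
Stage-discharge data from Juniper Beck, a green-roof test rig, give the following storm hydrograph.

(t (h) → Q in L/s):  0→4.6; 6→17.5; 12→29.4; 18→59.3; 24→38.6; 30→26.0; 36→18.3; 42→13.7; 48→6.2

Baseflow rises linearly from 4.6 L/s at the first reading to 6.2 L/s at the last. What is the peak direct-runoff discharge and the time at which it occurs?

Subtracting baseflow gives direct-runoff ordinates: 0.00, 12.70, 24.40, 54.10, 33.20, 20.40, 12.50, 7.70, 0.00 L/s.
The maximum is 54.10 L/s, occurring at the reading for t = 18 h.

Q_p = 54.10 L/s at t = 18 h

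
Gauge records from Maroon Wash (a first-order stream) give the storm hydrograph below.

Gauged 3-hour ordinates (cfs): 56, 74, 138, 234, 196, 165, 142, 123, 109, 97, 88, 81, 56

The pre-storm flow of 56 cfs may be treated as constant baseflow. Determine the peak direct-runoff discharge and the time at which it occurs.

Subtracting baseflow gives direct-runoff ordinates: 0.0, 18.0, 82.0, 178.0, 140.0, 109.0, 86.0, 67.0, 53.0, 41.0, 32.0, 25.0, 0.0 cfs.
The maximum is 178.0 cfs, occurring at the reading for t = 9 h.

Q_p = 178.0 cfs at t = 9 h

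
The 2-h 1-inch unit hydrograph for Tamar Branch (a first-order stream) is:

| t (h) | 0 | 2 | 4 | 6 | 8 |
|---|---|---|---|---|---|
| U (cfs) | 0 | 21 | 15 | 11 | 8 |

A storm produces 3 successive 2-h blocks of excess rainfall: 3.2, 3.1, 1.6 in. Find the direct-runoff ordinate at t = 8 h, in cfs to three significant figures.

By discrete convolution, Q_j = Σ (P_i / 1 in) · U_{j−i}.
At t = 8 h (j=4): Q = (3.2/1)·8 + (3.1/1)·11 + (1.6/1)·15 = 83.7 cfs.

Q ≈ 83.7 cfs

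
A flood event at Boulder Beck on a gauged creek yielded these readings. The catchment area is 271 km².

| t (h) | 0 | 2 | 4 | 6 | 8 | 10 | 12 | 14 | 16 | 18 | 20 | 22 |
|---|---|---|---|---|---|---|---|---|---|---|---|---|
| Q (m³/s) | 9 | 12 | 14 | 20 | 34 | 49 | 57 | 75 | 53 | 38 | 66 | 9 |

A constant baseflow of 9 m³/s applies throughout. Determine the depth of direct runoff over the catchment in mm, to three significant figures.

d ≈ 8.71 mm

Direct runoff: 0.0, 3.0, 5.0, 11.0, 25.0, 40.0, 48.0, 66.0, 44.0, 29.0, 57.0, 0.0 m³/s; ΣQ_DR = 328.0 m³/s.
V = ΣQ_DR · Δt = 328.0 × 7200 s = 2.362 × 10^6 m³.
Over A = 271 km², depth = V / A = 8.71 mm.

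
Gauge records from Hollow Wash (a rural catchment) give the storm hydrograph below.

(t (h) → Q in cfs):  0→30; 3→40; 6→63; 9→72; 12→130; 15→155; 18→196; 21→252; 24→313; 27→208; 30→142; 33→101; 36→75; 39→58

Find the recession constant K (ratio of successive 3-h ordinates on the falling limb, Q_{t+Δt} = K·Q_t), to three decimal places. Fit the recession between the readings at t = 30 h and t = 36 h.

K ≈ 0.727

Using the recession-limb readings at t = 30 h and t = 36 h: Q falls from 142 to 75 cfs over 2 intervals.
K = (Q₂/Q₁)^(1/2) = (75/142)^(1/2) = 0.727.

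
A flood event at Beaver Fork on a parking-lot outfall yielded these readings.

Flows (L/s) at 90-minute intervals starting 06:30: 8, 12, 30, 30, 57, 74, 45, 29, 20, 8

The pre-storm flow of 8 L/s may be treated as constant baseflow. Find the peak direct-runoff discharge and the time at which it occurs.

Subtracting baseflow gives direct-runoff ordinates: 0.0, 4.0, 22.0, 22.0, 49.0, 66.0, 37.0, 21.0, 12.0, 0.0 L/s.
The maximum is 66.0 L/s, occurring at the reading for t = 14:00.

Q_p = 66.0 L/s at t = 14:00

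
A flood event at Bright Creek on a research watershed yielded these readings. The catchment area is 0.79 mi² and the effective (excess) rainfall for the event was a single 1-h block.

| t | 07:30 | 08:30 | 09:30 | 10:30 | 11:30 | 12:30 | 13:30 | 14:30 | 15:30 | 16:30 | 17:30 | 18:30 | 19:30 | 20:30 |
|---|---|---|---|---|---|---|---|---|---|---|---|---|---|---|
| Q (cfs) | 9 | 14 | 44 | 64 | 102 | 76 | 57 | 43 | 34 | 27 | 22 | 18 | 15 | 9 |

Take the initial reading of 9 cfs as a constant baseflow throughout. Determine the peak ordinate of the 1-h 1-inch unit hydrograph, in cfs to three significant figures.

U_p ≈ 116 cfs

Direct runoff: 0.0, 5.0, 35.0, 55.0, 93.0, 67.0, 48.0, 34.0, 25.0, 18.0, 13.0, 9.0, 6.0, 0.0 cfs; ΣQ_DR = 408.0 cfs, peak = 93.0 cfs.
Runoff depth d = ΣQ_DR·Δt / A = 408.0 × 3600 / (0.79 mi²) = 0.8003 in.
The 1-inch UH is the DRH scaled by (1 in)/d, so U_p = 93.0 × 1/0.8003 = 116 cfs.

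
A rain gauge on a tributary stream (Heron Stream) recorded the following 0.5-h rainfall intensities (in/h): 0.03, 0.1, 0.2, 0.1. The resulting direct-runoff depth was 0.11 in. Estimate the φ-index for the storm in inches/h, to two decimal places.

φ ≈ 0.06 in/h

Only the 3 blocks with intensity above φ contribute runoff: 0.1, 0.2, 0.1 in/h.
Σ(I−φ)·Δt = d  ⇒  (0.1+0.2+0.1 − 3φ)·0.5 = 0.11
φ = (0.4000 − 0.11/0.5) / 3 = 0.06 in/h.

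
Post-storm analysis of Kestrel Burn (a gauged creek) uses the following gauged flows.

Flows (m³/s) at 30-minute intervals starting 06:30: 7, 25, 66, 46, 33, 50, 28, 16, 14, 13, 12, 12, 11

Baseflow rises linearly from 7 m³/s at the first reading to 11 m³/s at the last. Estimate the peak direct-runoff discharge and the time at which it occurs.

Subtracting baseflow gives direct-runoff ordinates: 0.00, 17.67, 58.33, 38.00, 24.67, 41.33, 19.00, 6.67, 4.33, 3.00, 1.67, 1.33, 0.00 m³/s.
The maximum is 58.33 m³/s, occurring at the reading for t = 07:30.

Q_p = 58.33 m³/s at t = 07:30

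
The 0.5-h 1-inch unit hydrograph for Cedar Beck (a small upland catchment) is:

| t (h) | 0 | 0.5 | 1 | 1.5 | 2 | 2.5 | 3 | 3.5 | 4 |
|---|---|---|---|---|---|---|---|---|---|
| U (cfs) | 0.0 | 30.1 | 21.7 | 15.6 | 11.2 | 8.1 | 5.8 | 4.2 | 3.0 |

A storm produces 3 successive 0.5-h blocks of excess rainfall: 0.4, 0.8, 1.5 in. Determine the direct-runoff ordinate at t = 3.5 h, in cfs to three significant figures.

By discrete convolution, Q_j = Σ (P_i / 1 in) · U_{j−i}.
At t = 3.5 h (j=7): Q = (0.4/1)·4.2 + (0.8/1)·5.8 + (1.5/1)·8.1 = 18.5 cfs.

Q ≈ 18.5 cfs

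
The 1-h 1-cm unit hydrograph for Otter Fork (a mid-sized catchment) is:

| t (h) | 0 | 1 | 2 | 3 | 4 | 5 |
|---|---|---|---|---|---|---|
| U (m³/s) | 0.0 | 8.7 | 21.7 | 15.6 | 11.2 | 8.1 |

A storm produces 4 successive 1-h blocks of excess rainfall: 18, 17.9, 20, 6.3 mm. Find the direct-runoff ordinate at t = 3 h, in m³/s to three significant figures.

By discrete convolution, Q_j = Σ (P_i / 10 mm) · U_{j−i}.
At t = 3 h (j=3): Q = (18/10)·15.6 + (17.9/10)·21.7 + (20/10)·8.7 + (6.3/10)·0.0 = 84.3 m³/s.

Q ≈ 84.3 m³/s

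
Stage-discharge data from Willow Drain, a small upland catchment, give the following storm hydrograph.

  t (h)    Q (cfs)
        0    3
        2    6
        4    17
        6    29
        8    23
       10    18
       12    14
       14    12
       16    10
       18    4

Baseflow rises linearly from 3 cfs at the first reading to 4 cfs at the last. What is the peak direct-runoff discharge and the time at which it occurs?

Q_p = 25.67 cfs at t = 6 h

Subtracting baseflow gives direct-runoff ordinates: 0.00, 2.89, 13.78, 25.67, 19.56, 14.44, 10.33, 8.22, 6.11, 0.00 cfs.
The maximum is 25.67 cfs, occurring at the reading for t = 6 h.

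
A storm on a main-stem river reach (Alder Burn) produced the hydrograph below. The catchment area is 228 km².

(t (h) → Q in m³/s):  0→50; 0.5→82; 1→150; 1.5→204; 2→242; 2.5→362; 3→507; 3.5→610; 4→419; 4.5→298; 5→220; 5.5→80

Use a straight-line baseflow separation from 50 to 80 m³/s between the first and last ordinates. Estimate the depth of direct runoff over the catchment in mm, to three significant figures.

d ≈ 19.3 mm

Direct runoff: 0.00, 29.27, 94.55, 145.82, 181.09, 298.36, 440.64, 540.91, 347.18, 223.45, 142.73, 0.00 m³/s; ΣQ_DR = 2444 m³/s.
V = ΣQ_DR · Δt = 2444 × 1800 s = 4.399 × 10^6 m³.
Over A = 228 km², depth = V / A = 19.3 mm.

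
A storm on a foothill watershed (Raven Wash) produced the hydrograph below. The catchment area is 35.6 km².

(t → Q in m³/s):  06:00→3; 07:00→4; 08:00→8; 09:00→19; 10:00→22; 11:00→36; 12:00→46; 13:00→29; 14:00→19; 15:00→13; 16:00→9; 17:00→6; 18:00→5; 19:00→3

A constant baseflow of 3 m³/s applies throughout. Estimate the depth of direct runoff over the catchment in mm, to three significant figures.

d ≈ 18.2 mm

Direct runoff: 0.0, 1.0, 5.0, 16.0, 19.0, 33.0, 43.0, 26.0, 16.0, 10.0, 6.0, 3.0, 2.0, 0.0 m³/s; ΣQ_DR = 180.0 m³/s.
V = ΣQ_DR · Δt = 180.0 × 3600 s = 6.480 × 10^5 m³.
Over A = 35.6 km², depth = V / A = 18.2 mm.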